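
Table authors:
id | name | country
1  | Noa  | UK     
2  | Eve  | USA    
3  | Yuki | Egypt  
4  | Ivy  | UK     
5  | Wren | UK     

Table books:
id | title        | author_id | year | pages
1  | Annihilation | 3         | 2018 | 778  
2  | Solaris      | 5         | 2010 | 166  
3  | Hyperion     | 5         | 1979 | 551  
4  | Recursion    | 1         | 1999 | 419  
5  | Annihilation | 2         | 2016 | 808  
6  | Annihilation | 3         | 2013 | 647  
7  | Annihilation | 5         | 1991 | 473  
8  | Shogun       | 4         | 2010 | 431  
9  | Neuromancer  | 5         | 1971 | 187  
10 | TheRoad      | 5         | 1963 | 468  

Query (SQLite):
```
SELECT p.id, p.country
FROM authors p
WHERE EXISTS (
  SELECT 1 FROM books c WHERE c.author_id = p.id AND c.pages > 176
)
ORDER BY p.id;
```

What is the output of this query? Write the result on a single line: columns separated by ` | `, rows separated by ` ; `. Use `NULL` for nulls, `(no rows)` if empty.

1 | UK ; 2 | USA ; 3 | Egypt ; 4 | UK ; 5 | UK

For each authors row, check whether any books with matching author_id has pages > 176.
Keep rows where that is true.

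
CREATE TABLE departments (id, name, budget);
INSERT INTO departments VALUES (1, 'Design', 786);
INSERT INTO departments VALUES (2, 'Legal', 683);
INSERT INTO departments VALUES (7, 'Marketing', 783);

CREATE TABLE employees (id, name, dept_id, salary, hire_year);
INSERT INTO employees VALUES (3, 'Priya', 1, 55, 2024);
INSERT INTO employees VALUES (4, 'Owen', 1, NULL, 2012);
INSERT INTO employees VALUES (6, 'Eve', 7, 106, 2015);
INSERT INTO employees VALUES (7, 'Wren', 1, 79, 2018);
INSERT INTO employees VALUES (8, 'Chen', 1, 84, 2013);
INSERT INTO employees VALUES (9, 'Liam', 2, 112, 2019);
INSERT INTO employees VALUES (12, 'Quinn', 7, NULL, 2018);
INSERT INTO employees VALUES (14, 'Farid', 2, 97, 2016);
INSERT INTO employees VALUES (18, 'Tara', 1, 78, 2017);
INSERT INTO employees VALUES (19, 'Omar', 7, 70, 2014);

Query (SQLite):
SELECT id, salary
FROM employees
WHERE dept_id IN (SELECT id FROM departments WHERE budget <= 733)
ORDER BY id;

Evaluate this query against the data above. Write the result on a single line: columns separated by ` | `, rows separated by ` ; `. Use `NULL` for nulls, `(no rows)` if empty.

Inner query: departments.id where budget <= 733.
Outer: keep employees rows whose dept_id is in that set.
Inner query → {2}

9 | 112 ; 14 | 97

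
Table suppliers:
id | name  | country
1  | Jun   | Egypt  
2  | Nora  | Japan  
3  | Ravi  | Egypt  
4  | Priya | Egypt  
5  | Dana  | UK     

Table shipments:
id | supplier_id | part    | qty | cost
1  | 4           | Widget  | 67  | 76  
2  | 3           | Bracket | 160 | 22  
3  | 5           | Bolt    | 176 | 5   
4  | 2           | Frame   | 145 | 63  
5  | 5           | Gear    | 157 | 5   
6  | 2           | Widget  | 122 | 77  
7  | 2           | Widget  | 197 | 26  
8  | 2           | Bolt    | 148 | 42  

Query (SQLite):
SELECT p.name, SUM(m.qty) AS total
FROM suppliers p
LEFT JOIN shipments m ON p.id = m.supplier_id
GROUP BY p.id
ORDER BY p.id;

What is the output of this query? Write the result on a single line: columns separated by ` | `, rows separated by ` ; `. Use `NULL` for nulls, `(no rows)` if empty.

Jun | NULL ; Nora | 612 ; Ravi | 160 ; Priya | 67 ; Dana | 333

LEFT JOIN keeps every suppliers row; unmatched ones get NULL for shipments columns.
Group by suppliers.id and compute SUM(m.qty). SUM over an all-NULL group is NULL.
  1: ids {—} → SUM(m.qty)=NULL
  2: ids {4, 6, 7, 8} → SUM(m.qty)=612
  3: ids {2} → SUM(m.qty)=160
  4: ids {1} → SUM(m.qty)=67
  5: ids {3, 5} → SUM(m.qty)=333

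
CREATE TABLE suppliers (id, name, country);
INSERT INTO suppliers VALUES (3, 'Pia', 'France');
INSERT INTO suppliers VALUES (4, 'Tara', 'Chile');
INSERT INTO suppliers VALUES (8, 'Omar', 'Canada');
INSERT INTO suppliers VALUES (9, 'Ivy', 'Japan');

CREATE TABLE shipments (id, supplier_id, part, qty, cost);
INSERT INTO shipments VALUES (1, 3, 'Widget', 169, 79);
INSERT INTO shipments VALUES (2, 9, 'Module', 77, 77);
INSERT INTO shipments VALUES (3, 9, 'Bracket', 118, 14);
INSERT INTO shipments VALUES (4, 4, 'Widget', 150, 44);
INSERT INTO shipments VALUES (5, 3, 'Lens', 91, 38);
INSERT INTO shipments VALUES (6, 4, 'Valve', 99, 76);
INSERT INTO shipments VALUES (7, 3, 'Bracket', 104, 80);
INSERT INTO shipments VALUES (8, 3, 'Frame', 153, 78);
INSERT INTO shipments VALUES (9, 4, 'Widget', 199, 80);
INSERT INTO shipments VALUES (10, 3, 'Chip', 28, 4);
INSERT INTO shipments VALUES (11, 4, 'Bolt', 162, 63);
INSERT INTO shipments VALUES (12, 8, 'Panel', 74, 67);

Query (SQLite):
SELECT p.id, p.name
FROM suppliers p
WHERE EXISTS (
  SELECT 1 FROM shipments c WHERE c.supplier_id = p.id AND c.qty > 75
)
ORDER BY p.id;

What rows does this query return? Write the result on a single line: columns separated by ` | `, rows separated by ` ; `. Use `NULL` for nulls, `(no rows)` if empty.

3 | Pia ; 4 | Tara ; 9 | Ivy

For each suppliers row, check whether any shipments with matching supplier_id has qty > 75.
Keep rows where that is true.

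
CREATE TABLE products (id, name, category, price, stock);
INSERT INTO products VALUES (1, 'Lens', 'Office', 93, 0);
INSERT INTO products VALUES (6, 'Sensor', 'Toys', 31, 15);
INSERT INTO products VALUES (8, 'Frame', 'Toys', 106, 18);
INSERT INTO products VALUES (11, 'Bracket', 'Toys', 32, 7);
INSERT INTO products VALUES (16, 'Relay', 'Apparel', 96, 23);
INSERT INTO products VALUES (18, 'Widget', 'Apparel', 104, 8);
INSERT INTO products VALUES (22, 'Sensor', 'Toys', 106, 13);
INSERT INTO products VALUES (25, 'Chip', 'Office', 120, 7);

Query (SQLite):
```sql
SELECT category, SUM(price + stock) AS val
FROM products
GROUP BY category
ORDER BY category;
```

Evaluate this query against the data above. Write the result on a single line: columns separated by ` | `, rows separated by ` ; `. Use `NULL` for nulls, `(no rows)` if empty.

For each row compute price + stock.
Group by category; take SUM of the expression per group.
  Apparel: ids {16, 18} → SUM(price + stock)=231
  Office: ids {1, 25} → SUM(price + stock)=220
  Toys: ids {6, 8, 11, 22} → SUM(price + stock)=328

Apparel | 231 ; Office | 220 ; Toys | 328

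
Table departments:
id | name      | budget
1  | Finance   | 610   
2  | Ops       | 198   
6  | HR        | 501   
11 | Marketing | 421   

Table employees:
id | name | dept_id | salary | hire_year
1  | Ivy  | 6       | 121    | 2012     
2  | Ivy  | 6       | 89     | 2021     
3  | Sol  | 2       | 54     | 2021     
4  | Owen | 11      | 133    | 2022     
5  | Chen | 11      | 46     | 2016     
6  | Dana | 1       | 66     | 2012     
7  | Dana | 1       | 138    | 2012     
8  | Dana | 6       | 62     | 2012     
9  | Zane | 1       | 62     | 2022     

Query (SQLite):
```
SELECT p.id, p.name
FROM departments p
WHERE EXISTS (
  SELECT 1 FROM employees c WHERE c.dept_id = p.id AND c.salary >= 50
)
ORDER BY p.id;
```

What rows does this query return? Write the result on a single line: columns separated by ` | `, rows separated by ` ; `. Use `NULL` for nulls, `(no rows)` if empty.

1 | Finance ; 2 | Ops ; 6 | HR ; 11 | Marketing

For each departments row, check whether any employees with matching dept_id has salary >= 50.
Keep rows where that is true.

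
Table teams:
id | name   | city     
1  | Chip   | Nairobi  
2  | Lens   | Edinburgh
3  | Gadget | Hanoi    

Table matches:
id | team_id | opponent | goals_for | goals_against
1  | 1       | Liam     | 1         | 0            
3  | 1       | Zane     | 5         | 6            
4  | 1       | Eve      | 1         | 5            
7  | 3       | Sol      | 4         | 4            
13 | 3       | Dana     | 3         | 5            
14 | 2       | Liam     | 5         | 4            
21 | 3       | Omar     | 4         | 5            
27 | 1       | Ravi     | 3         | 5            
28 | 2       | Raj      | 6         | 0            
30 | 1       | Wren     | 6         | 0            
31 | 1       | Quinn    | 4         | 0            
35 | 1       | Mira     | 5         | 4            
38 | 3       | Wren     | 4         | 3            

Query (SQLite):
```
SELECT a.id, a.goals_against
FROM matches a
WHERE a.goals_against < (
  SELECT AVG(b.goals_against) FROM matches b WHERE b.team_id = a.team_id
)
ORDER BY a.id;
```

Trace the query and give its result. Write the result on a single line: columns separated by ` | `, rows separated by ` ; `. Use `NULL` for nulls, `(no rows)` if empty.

For each matches row a, compute AVG(goals_against) over rows sharing a.team_id.
Keep row a if a.goals_against < that per-group AVG.
  team_id=1: AVG(goals_against) = 2.857143
  team_id=2: AVG(goals_against) = 2.0
  team_id=3: AVG(goals_against) = 4.25

1 | 0 ; 7 | 4 ; 28 | 0 ; 30 | 0 ; 31 | 0 ; 38 | 3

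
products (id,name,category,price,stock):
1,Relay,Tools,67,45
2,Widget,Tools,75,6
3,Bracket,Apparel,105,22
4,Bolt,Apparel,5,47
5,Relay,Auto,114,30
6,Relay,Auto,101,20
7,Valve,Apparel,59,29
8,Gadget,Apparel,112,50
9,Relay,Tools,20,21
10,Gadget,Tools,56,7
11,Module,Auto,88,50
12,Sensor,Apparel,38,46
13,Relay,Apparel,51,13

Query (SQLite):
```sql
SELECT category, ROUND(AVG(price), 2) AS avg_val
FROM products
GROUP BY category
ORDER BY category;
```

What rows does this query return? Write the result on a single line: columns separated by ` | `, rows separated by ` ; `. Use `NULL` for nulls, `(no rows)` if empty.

Partition products by category; compute ROUND(AVG(price), 2) within each group.
  Apparel: ids {3, 4, 7, 8, 12, 13} → ROUND(AVG(price), 2)=61.67
  Auto: ids {5, 6, 11} → ROUND(AVG(price), 2)=101
  Tools: ids {1, 2, 9, 10} → ROUND(AVG(price), 2)=54.5

Apparel | 61.67 ; Auto | 101 ; Tools | 54.5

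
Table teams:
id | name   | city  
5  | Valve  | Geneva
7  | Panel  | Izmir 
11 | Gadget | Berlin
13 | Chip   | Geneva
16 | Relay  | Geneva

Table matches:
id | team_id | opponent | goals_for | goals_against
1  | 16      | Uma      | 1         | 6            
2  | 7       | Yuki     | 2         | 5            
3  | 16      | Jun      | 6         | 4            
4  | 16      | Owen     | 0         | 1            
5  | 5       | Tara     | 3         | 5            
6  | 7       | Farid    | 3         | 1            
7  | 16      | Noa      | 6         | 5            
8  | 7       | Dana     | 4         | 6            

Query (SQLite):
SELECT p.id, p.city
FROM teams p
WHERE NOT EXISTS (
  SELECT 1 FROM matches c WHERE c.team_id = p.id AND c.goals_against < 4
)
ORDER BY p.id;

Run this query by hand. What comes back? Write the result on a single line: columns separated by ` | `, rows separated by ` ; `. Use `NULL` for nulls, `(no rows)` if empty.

For each teams row, check whether any matches with matching team_id has goals_against < 4.
Keep rows where that is false.

5 | Geneva ; 11 | Berlin ; 13 | Geneva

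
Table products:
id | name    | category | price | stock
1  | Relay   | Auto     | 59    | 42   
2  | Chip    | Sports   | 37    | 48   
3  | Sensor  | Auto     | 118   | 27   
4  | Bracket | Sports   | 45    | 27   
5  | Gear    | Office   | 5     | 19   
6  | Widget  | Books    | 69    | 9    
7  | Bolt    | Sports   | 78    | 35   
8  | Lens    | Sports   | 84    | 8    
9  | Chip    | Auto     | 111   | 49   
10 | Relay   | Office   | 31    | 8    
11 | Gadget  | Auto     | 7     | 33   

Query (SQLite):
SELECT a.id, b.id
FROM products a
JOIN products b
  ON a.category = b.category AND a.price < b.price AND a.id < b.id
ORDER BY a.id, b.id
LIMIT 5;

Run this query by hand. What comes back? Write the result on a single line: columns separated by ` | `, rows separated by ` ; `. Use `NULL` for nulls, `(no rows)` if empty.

Pairs (a,b) with same category, a.price < b.price, a.id < b.id.
category groups: Auto:{1,3,9,11} Books:{6} Office:{5,10} Sports:{2,4,7,8}
Ordered by (a.id, b.id); first 5.

1 | 3 ; 1 | 9 ; 2 | 4 ; 2 | 7 ; 2 | 8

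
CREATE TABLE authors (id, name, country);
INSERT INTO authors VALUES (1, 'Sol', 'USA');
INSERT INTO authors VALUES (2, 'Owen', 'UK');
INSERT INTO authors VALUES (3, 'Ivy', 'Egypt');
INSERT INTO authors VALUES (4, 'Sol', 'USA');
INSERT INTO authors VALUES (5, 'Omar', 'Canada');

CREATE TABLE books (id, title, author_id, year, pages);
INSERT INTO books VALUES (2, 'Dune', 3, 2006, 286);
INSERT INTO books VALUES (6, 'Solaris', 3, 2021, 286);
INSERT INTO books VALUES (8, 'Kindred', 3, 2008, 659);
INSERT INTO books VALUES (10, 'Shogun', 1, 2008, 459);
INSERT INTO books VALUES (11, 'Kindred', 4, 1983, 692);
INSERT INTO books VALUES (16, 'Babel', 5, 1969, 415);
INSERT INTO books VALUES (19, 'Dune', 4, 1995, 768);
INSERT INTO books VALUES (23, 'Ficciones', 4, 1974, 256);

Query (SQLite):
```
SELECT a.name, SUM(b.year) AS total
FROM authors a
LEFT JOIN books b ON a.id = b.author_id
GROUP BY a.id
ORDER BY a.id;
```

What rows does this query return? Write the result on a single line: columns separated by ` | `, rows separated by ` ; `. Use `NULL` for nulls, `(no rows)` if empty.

Sol | 2008 ; Owen | NULL ; Ivy | 6035 ; Sol | 5952 ; Omar | 1969

LEFT JOIN keeps every authors row; unmatched ones get NULL for books columns.
Group by authors.id and compute SUM(b.year). SUM over an all-NULL group is NULL.
  1: ids {10} → SUM(b.year)=2008
  2: ids {—} → SUM(b.year)=NULL
  3: ids {2, 6, 8} → SUM(b.year)=6035
  4: ids {11, 19, 23} → SUM(b.year)=5952
  5: ids {16} → SUM(b.year)=1969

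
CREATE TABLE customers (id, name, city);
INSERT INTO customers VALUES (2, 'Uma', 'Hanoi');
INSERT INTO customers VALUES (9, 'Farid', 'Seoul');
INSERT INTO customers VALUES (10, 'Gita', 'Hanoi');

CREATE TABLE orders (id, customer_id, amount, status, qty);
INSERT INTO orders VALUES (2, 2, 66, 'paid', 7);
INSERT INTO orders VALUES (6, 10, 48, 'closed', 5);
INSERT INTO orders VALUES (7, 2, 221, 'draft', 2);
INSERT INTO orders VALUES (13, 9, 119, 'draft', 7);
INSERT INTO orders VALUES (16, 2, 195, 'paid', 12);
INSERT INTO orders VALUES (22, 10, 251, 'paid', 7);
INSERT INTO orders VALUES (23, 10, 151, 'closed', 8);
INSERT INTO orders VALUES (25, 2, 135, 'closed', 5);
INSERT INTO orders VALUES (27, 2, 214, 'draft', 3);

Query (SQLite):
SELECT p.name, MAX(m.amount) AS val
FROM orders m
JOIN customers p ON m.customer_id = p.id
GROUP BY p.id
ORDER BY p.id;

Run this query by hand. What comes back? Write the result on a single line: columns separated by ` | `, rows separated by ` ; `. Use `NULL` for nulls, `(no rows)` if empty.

Uma | 221 ; Farid | 119 ; Gita | 251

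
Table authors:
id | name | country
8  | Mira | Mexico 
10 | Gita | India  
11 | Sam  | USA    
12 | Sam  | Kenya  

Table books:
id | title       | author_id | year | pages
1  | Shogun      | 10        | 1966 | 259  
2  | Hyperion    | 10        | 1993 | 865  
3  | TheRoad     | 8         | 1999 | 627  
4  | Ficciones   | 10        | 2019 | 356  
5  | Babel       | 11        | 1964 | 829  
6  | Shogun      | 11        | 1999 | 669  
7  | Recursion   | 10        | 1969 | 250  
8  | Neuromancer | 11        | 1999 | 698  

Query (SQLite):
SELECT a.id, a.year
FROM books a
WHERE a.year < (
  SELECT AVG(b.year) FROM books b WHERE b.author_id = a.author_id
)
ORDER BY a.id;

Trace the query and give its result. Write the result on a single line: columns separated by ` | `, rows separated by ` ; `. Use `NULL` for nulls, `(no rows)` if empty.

1 | 1966 ; 5 | 1964 ; 7 | 1969

For each books row a, compute AVG(year) over rows sharing a.author_id.
Keep row a if a.year < that per-group AVG.
  author_id=8: AVG(year) = 1999.0
  author_id=10: AVG(year) = 1986.75
  author_id=11: AVG(year) = 1987.333333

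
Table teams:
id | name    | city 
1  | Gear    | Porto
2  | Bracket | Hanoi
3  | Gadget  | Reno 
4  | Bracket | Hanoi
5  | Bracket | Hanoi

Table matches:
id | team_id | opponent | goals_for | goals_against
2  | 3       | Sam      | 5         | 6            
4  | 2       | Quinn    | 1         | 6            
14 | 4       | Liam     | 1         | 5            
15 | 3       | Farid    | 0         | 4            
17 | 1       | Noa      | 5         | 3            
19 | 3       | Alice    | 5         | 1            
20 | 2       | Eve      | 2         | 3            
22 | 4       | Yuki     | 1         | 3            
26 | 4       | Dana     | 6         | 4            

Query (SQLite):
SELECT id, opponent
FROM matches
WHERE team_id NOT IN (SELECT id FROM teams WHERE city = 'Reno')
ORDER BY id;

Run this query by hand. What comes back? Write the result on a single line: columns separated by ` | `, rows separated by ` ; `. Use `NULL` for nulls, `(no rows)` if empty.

Inner query: teams.id where city = 'Reno'.
Outer: keep matches rows whose team_id is not in that set.
Inner query → {3}

4 | Quinn ; 14 | Liam ; 17 | Noa ; 20 | Eve ; 22 | Yuki ; 26 | Dana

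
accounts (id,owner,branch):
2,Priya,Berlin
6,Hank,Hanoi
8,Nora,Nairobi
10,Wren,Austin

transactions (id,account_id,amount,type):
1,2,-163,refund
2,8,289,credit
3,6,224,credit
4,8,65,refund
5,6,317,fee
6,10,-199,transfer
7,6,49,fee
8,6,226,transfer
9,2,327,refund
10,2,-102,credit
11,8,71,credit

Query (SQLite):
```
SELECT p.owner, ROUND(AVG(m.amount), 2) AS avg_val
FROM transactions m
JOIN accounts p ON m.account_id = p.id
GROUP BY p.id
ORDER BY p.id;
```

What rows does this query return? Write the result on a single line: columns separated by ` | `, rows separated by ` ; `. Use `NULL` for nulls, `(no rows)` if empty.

Priya | 20.67 ; Hank | 204 ; Nora | 141.67 ; Wren | -199

Join each transactions row to its accounts via account_id.
Group joined rows by accounts.id; compute ROUND(AVG(m.amount), 2) per group.
  2: ids {1, 9, 10} → ROUND(AVG(m.amount), 2)=20.67
  6: ids {3, 5, 7, 8} → ROUND(AVG(m.amount), 2)=204
  8: ids {2, 4, 11} → ROUND(AVG(m.amount), 2)=141.67
  10: ids {6} → ROUND(AVG(m.amount), 2)=-199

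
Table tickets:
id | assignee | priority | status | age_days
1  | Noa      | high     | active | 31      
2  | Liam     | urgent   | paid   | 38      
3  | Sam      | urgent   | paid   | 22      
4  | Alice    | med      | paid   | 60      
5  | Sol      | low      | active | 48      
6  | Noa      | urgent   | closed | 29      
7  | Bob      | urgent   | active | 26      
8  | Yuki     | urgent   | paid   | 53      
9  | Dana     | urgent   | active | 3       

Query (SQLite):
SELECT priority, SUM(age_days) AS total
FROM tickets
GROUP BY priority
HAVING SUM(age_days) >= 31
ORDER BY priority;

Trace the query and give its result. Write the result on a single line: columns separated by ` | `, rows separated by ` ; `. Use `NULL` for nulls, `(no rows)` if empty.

high | 31 ; low | 48 ; med | 60 ; urgent | 171

Partition tickets by priority; compute SUM(age_days) within each group.
HAVING: keep groups where SUM(age_days) >= 31.
  high: ids {1} → SUM(age_days)=31
  low: ids {5} → SUM(age_days)=48
  med: ids {4} → SUM(age_days)=60
  urgent: ids {2, 3, 6, 7, 8, 9} → SUM(age_days)=171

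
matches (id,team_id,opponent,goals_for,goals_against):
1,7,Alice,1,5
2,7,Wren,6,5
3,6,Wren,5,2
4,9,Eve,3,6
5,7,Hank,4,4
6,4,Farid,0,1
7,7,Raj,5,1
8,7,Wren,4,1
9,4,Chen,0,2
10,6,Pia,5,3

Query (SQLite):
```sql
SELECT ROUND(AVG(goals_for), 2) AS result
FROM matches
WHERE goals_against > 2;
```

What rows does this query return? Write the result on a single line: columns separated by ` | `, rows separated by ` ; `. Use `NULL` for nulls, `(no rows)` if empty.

3.8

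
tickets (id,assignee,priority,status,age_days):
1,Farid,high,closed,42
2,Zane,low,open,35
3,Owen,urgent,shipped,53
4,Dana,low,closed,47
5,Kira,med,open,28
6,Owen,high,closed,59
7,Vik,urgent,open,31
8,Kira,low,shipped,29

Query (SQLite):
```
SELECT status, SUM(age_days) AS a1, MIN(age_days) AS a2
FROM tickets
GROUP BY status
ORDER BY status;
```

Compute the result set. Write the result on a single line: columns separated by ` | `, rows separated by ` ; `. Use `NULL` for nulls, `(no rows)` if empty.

closed | 148 | 42 ; open | 94 | 28 ; shipped | 82 | 29

Group tickets by status.
Per group compute: SUM(age_days), MIN(age_days).
  closed: ids {1, 4, 6} → SUM(age_days)=148, MIN(age_days)=42
  open: ids {2, 5, 7} → SUM(age_days)=94, MIN(age_days)=28
  shipped: ids {3, 8} → SUM(age_days)=82, MIN(age_days)=29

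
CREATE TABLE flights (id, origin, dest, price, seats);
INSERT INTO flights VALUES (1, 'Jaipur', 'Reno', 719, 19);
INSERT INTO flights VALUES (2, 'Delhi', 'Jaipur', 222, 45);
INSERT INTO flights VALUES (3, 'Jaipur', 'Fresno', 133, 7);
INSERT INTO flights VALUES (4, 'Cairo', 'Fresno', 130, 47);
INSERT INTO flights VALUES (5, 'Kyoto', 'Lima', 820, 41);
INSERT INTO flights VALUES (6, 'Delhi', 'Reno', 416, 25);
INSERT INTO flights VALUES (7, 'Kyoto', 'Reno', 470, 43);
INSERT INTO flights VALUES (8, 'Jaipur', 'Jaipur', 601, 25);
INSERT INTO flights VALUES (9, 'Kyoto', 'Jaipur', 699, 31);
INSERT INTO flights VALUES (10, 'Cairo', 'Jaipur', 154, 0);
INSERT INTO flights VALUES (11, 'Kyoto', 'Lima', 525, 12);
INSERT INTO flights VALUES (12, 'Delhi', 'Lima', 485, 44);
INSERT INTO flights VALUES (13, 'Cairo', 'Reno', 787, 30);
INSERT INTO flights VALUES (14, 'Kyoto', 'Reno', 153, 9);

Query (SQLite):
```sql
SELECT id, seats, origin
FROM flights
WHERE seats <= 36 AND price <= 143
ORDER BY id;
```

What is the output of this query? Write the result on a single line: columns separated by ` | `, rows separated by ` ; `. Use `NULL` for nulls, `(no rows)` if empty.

3 | 7 | Jaipur

seats <= 36: ids {1, 3, 6, 8, 9, 10, 11, 13, 14}
price <= 143: ids {3, 4}
Combine with AND.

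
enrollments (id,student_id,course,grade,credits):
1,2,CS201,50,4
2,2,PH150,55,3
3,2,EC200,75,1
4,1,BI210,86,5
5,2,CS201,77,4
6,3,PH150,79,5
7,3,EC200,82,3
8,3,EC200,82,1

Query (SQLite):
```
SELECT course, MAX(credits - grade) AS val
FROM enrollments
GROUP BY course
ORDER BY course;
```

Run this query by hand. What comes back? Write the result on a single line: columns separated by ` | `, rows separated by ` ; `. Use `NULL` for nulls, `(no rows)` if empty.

BI210 | -81 ; CS201 | -46 ; EC200 | -74 ; PH150 | -52

For each row compute credits - grade.
Group by course; take MAX of the expression per group.
  BI210: ids {4} → MAX(credits - grade)=-81
  CS201: ids {1, 5} → MAX(credits - grade)=-46
  EC200: ids {3, 7, 8} → MAX(credits - grade)=-74
  PH150: ids {2, 6} → MAX(credits - grade)=-52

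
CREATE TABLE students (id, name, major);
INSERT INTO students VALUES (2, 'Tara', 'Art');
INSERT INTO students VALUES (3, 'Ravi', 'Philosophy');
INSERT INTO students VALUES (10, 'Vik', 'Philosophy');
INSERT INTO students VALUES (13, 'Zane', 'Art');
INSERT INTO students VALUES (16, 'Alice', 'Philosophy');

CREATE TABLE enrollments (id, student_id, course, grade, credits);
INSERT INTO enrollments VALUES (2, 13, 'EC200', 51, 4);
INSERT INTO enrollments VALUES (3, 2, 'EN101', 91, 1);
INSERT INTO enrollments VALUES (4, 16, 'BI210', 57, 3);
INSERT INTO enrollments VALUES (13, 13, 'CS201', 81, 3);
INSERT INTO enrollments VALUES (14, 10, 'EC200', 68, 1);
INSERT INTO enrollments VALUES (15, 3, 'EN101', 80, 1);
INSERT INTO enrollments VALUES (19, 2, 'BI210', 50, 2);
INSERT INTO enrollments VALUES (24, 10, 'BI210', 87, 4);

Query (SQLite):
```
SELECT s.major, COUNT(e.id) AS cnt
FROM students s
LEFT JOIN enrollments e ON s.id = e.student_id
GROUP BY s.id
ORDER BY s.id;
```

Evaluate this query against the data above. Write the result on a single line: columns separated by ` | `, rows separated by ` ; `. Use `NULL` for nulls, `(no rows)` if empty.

LEFT JOIN keeps every students row; unmatched ones get NULL for enrollments columns.
Group by students.id and compute COUNT(e.id). COUNT(col) of an all-NULL group is 0.
  2: ids {3, 19} → COUNT(e.id)=2
  3: ids {15} → COUNT(e.id)=1
  10: ids {14, 24} → COUNT(e.id)=2
  13: ids {2, 13} → COUNT(e.id)=2
  16: ids {4} → COUNT(e.id)=1

Art | 2 ; Philosophy | 1 ; Philosophy | 2 ; Art | 2 ; Philosophy | 1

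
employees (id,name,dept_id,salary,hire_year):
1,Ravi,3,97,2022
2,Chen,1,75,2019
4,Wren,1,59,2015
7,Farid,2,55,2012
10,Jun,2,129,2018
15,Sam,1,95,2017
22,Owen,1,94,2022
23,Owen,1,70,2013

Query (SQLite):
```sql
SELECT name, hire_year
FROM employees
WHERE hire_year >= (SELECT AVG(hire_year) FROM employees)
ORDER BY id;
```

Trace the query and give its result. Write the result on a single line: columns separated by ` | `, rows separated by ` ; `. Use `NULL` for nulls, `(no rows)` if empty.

Scalar subquery: AVG(hire_year) over all employees rows = 2017.25.
Keep rows where hire_year >= that value.

Ravi | 2022 ; Chen | 2019 ; Jun | 2018 ; Owen | 2022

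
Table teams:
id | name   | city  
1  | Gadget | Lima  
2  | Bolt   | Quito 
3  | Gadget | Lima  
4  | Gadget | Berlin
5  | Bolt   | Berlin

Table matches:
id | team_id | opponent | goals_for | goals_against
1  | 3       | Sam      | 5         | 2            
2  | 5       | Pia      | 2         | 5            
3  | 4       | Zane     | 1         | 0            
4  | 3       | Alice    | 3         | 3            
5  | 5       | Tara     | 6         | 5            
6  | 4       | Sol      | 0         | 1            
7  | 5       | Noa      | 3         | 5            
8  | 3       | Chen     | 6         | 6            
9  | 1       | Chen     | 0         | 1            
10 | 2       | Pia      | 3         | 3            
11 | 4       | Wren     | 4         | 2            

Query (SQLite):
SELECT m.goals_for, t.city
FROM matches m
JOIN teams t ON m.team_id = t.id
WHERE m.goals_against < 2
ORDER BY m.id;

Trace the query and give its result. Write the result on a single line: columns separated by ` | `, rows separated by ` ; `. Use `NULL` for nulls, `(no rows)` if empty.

1 | Berlin ; 0 | Berlin ; 0 | Lima

Each matches row matches the teams row where team_id = teams.id.
Then keep rows with m.goals_against < 2.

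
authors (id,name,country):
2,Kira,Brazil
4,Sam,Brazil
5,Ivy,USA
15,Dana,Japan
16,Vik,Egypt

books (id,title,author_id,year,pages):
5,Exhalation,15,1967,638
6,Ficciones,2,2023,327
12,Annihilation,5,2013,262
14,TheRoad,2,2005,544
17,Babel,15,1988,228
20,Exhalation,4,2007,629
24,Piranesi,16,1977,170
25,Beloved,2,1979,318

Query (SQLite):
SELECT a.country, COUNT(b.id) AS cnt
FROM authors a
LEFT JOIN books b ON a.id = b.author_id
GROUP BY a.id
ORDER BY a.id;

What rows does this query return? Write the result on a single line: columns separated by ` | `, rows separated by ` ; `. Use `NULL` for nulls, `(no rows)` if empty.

LEFT JOIN keeps every authors row; unmatched ones get NULL for books columns.
Group by authors.id and compute COUNT(b.id). COUNT(col) of an all-NULL group is 0.
  2: ids {6, 14, 25} → COUNT(b.id)=3
  4: ids {20} → COUNT(b.id)=1
  5: ids {12} → COUNT(b.id)=1
  15: ids {5, 17} → COUNT(b.id)=2
  16: ids {24} → COUNT(b.id)=1

Brazil | 3 ; Brazil | 1 ; USA | 1 ; Japan | 2 ; Egypt | 1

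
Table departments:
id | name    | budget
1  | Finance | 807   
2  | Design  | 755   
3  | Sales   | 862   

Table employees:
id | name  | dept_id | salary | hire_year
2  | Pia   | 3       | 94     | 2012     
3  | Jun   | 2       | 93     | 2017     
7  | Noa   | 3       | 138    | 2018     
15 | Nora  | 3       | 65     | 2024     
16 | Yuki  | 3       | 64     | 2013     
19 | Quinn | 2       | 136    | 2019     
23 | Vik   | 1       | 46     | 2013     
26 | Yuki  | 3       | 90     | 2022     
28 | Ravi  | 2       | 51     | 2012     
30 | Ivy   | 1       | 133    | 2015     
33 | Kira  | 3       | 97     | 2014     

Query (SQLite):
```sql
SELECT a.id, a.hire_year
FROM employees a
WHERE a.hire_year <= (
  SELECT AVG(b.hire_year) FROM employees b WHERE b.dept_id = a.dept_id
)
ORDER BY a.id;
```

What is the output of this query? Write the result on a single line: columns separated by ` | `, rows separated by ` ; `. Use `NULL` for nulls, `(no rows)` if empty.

For each employees row a, compute AVG(hire_year) over rows sharing a.dept_id.
Keep row a if a.hire_year <= that per-group AVG.
  dept_id=1: AVG(hire_year) = 2014.0
  dept_id=2: AVG(hire_year) = 2016.0
  dept_id=3: AVG(hire_year) = 2017.166667

2 | 2012 ; 16 | 2013 ; 23 | 2013 ; 28 | 2012 ; 33 | 2014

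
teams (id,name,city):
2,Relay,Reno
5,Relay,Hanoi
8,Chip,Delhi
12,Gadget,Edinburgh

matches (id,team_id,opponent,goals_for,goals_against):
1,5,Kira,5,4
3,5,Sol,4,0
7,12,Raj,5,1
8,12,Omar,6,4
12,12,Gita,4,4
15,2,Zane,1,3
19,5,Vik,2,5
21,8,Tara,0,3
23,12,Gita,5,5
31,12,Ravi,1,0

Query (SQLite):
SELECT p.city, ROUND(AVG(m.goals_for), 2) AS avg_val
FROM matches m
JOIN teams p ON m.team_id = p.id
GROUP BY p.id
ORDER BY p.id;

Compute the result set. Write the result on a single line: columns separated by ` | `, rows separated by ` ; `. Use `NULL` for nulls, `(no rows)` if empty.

Reno | 1 ; Hanoi | 3.67 ; Delhi | 0 ; Edinburgh | 4.2

Join each matches row to its teams via team_id.
Group joined rows by teams.id; compute ROUND(AVG(m.goals_for), 2) per group.
  2: ids {15} → ROUND(AVG(m.goals_for), 2)=1
  5: ids {1, 3, 19} → ROUND(AVG(m.goals_for), 2)=3.67
  8: ids {21} → ROUND(AVG(m.goals_for), 2)=0
  12: ids {7, 8, 12, 23, 31} → ROUND(AVG(m.goals_for), 2)=4.2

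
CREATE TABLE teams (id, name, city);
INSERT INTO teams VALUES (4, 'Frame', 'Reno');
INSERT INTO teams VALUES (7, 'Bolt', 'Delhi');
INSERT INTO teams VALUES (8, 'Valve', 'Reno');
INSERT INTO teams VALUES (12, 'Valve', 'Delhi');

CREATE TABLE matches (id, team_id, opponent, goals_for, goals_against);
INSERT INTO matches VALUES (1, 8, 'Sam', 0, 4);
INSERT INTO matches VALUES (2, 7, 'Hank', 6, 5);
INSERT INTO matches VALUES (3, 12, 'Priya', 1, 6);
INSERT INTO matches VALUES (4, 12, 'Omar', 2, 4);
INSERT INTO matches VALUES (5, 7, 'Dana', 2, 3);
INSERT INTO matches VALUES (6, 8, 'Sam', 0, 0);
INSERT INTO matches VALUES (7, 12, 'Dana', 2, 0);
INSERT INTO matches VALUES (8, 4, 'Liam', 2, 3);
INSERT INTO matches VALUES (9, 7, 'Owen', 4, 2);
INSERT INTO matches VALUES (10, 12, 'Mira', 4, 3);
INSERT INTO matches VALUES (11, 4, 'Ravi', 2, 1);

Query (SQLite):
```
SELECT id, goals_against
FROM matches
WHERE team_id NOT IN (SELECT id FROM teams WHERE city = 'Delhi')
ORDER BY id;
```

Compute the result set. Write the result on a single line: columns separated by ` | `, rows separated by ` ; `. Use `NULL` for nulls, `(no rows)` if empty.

Inner query: teams.id where city = 'Delhi'.
Outer: keep matches rows whose team_id is not in that set.
Inner query → {7, 12}

1 | 4 ; 6 | 0 ; 8 | 3 ; 11 | 1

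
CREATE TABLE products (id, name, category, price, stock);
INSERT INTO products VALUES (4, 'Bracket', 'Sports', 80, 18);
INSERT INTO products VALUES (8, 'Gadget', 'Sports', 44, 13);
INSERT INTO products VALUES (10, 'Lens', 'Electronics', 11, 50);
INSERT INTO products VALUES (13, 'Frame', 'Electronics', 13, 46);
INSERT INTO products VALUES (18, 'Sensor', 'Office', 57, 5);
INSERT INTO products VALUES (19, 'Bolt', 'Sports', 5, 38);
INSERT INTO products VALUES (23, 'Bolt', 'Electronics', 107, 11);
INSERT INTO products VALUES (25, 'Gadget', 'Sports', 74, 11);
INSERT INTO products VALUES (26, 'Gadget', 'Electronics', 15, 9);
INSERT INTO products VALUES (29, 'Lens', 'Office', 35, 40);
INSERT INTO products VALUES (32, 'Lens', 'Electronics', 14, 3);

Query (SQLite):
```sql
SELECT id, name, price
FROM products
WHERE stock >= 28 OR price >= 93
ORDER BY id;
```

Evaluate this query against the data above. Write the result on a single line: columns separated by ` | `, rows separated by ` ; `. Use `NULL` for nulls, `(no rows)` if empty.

stock >= 28: ids {10, 13, 19, 29}
price >= 93: ids {23}
Combine with OR.

10 | Lens | 11 ; 13 | Frame | 13 ; 19 | Bolt | 5 ; 23 | Bolt | 107 ; 29 | Lens | 35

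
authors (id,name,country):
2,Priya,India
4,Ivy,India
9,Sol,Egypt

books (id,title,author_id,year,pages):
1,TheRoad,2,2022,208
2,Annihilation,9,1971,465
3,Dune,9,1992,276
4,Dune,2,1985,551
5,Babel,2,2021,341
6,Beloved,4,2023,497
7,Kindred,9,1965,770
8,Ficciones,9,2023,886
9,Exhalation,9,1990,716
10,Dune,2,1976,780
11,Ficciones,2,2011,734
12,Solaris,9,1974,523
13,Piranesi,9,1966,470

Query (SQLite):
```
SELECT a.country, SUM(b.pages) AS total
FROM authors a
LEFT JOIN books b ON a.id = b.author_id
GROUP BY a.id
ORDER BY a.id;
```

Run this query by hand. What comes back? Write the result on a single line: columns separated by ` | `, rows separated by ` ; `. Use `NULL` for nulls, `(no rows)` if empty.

India | 2614 ; India | 497 ; Egypt | 4106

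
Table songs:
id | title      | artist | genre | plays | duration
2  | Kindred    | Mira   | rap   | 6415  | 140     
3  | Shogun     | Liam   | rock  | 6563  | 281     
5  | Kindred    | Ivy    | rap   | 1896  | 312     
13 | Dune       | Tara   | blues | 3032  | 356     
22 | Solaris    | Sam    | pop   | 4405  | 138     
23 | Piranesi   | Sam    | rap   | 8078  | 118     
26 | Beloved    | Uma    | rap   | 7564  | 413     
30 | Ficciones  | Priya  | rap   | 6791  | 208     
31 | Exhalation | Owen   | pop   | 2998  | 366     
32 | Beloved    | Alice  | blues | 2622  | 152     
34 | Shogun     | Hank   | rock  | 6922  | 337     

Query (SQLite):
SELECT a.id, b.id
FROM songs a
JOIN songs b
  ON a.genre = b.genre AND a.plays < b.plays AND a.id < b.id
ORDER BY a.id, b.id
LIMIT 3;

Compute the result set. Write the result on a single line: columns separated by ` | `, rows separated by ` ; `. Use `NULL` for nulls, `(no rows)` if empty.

Pairs (a,b) with same genre, a.plays < b.plays, a.id < b.id.
genre groups: blues:{13,32} pop:{22,31} rap:{2,5,23,26,30} rock:{3,34}
Ordered by (a.id, b.id); first 3.

2 | 23 ; 2 | 26 ; 2 | 30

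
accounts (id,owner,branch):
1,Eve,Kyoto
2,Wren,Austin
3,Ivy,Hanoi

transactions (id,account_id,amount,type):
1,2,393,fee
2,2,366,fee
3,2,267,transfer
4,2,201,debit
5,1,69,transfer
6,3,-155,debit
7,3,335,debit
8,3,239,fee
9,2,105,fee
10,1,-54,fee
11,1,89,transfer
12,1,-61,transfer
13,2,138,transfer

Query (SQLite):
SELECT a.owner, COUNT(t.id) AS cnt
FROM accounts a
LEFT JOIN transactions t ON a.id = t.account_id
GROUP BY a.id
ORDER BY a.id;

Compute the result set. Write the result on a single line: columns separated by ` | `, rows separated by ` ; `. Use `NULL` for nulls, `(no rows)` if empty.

Eve | 4 ; Wren | 6 ; Ivy | 3

LEFT JOIN keeps every accounts row; unmatched ones get NULL for transactions columns.
Group by accounts.id and compute COUNT(t.id). COUNT(col) of an all-NULL group is 0.
  1: ids {5, 10, 11, 12} → COUNT(t.id)=4
  2: ids {1, 2, 3, 4, 9, 13} → COUNT(t.id)=6
  3: ids {6, 7, 8} → COUNT(t.id)=3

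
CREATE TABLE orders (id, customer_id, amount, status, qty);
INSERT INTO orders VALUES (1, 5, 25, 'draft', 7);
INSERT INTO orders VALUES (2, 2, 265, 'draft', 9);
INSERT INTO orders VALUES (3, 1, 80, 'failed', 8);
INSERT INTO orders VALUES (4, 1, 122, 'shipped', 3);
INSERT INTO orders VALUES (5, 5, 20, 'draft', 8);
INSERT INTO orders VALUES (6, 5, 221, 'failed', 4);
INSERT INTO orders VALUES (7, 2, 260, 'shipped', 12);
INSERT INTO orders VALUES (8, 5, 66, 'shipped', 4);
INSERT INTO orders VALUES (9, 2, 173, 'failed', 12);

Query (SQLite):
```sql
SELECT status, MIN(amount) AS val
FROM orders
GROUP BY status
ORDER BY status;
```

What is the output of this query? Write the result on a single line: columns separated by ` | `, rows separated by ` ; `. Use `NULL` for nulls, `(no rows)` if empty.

Partition orders by status; compute MIN(amount) within each group.
  draft: ids {1, 2, 5} → MIN(amount)=20
  failed: ids {3, 6, 9} → MIN(amount)=80
  shipped: ids {4, 7, 8} → MIN(amount)=66

draft | 20 ; failed | 80 ; shipped | 66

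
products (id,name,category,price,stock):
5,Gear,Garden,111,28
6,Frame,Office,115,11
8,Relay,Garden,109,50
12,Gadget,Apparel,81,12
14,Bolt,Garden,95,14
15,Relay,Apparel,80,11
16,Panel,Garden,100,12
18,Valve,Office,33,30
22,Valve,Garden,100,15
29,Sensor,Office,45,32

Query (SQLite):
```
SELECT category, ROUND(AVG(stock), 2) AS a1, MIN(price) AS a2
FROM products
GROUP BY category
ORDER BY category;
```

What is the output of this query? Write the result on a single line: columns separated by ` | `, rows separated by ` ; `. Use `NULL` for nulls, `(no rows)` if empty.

Group products by category.
Per group compute: ROUND(AVG(stock), 2), MIN(price).
  Apparel: ids {12, 15} → ROUND(AVG(stock), 2)=11.5, MIN(price)=80
  Garden: ids {5, 8, 14, 16, 22} → ROUND(AVG(stock), 2)=23.8, MIN(price)=95
  Office: ids {6, 18, 29} → ROUND(AVG(stock), 2)=24.33, MIN(price)=33

Apparel | 11.5 | 80 ; Garden | 23.8 | 95 ; Office | 24.33 | 33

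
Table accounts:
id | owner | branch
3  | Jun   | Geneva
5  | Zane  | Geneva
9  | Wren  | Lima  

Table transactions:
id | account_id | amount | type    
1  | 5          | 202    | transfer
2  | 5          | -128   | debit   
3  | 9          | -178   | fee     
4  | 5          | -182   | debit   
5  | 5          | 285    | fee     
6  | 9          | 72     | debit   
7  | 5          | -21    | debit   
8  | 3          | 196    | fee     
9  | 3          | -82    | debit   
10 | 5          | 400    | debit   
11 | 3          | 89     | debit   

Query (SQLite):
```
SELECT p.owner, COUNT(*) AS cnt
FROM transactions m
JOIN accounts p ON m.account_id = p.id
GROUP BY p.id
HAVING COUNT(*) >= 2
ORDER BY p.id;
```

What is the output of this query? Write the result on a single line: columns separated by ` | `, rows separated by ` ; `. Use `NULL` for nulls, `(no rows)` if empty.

Jun | 3 ; Zane | 6 ; Wren | 2

Join each transactions row to its accounts via account_id.
Group joined rows by accounts.id; compute COUNT(*) per group.
HAVING: keep groups with count ≥ 2.
  3: ids {8, 9, 11} → COUNT(*)=3
  5: ids {1, 2, 4, 5, 7, 10} → COUNT(*)=6
  9: ids {3, 6} → COUNT(*)=2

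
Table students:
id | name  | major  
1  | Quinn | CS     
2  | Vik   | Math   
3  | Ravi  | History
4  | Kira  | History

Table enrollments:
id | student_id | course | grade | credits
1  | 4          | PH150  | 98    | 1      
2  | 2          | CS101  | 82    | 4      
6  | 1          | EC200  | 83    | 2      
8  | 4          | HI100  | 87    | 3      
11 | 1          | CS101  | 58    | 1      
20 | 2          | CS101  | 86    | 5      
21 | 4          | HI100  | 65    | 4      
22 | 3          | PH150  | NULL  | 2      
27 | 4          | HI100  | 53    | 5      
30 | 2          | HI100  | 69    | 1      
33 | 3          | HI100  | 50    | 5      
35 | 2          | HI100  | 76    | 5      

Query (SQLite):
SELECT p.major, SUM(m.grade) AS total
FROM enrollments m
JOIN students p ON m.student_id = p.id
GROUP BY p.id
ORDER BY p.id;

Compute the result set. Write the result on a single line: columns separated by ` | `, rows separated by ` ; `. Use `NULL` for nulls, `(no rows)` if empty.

Join each enrollments row to its students via student_id.
Group joined rows by students.id; compute SUM(m.grade) per group.
  1: ids {6, 11} → SUM(m.grade)=141
  2: ids {2, 20, 30, 35} → SUM(m.grade)=313
  3: ids {22, 33} → SUM(m.grade)=50
  4: ids {1, 8, 21, 27} → SUM(m.grade)=303

CS | 141 ; Math | 313 ; History | 50 ; History | 303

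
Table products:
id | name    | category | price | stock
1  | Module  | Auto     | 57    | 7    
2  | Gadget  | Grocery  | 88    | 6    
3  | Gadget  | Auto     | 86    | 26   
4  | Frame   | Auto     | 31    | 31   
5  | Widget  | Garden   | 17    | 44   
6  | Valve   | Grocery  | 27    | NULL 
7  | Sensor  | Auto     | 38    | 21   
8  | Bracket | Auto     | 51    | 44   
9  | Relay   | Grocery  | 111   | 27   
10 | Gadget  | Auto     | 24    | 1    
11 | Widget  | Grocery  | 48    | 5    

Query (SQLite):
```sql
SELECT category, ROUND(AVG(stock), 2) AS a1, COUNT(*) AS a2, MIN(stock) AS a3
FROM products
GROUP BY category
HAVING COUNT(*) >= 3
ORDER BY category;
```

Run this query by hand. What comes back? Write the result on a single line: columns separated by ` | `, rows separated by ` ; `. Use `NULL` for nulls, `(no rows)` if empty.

Auto | 21.67 | 6 | 1 ; Grocery | 12.67 | 4 | 5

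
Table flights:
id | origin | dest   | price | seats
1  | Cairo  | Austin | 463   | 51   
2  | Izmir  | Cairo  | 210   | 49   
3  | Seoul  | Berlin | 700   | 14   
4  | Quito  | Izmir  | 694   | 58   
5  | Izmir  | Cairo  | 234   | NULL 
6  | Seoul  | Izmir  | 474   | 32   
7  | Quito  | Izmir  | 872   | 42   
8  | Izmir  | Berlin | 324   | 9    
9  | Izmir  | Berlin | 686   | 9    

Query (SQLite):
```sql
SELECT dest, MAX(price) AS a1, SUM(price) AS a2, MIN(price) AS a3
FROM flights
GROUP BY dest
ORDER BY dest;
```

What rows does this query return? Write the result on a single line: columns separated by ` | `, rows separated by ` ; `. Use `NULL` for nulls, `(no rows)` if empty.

Austin | 463 | 463 | 463 ; Berlin | 700 | 1710 | 324 ; Cairo | 234 | 444 | 210 ; Izmir | 872 | 2040 | 474

Group flights by dest.
Per group compute: MAX(price), SUM(price), MIN(price).
  Austin: ids {1} → MAX(price)=463, SUM(price)=463, MIN(price)=463
  Berlin: ids {3, 8, 9} → MAX(price)=700, SUM(price)=1710, MIN(price)=324
  Cairo: ids {2, 5} → MAX(price)=234, SUM(price)=444, MIN(price)=210
  Izmir: ids {4, 6, 7} → MAX(price)=872, SUM(price)=2040, MIN(price)=474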